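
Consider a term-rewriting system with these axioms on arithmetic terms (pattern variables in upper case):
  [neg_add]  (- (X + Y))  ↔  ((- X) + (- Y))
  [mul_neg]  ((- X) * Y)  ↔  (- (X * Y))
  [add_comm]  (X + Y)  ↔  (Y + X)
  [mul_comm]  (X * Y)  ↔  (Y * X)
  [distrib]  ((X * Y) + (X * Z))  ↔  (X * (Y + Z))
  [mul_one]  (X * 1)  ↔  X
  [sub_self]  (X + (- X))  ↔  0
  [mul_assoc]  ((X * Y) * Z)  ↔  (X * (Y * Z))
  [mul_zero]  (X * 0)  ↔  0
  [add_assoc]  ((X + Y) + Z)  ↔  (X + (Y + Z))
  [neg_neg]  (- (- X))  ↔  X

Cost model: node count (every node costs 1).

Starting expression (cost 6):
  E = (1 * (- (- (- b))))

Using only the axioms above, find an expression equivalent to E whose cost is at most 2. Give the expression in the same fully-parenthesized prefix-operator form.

step 1: neg_neg (→) rewrites (- (- b)) into b, now (1 * (- b))
step 2: mul_comm (→) rewrites (1 * (- b)) into ((- b) * 1)
step 3: mul_one (→) rewrites ((- b) * 1) into (- b), reaching cost 2 (bound 2)

(- b)   [cost 2]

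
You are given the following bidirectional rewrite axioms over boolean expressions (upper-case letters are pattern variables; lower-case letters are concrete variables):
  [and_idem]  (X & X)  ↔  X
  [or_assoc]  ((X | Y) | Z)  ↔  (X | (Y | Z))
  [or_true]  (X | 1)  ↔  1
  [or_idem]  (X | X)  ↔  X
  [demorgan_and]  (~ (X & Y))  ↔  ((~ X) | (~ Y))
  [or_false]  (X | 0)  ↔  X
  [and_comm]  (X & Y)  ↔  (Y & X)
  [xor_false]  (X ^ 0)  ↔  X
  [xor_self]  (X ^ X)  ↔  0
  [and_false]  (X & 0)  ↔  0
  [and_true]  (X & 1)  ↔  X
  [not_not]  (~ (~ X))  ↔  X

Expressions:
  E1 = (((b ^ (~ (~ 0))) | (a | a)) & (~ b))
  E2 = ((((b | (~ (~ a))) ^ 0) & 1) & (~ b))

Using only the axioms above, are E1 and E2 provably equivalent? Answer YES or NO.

step 1: not_not (→) rewrites (~ (~ 0)) into 0, now (((b ^ 0) | (a | a)) & (~ b))
step 2: or_idem (→) rewrites (a | a) into a, now (((b ^ 0) | a) & (~ b))
step 3: xor_false (→) rewrites (b ^ 0) into b, now ((b | a) & (~ b))
step 4: and_true (←) rewrites (b | a) into ((b | a) & 1), now (((b | a) & 1) & (~ b))
step 5: not_not (←) rewrites a into (~ (~ a)), now (((b | (~ (~ a))) & 1) & (~ b))
step 6: xor_false (←) rewrites (b | (~ (~ a))) into ((b | (~ (~ a))) ^ 0), which is E2

YES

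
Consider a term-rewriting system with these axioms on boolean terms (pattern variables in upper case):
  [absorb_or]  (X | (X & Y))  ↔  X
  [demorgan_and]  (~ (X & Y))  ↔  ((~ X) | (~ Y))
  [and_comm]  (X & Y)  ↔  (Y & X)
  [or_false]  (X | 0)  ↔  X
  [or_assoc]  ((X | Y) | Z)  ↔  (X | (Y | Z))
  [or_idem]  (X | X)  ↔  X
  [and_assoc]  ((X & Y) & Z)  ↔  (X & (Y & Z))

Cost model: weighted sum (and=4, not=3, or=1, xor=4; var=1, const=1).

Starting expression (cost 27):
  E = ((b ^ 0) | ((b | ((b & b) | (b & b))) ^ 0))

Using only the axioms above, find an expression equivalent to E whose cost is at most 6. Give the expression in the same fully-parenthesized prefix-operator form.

1. [or_idem →] ((b & b) | (b & b))  →  (b & b);  E = ((b ^ 0) | ((b | (b & b)) ^ 0))
2. [absorb_or →] (b | (b & b))  →  b;  E = ((b ^ 0) | (b ^ 0))
3. [or_idem →] ((b ^ 0) | (b ^ 0))  →  (b ^ 0);  cost 6 ≤ 6, done

(b ^ 0)   [cost 6]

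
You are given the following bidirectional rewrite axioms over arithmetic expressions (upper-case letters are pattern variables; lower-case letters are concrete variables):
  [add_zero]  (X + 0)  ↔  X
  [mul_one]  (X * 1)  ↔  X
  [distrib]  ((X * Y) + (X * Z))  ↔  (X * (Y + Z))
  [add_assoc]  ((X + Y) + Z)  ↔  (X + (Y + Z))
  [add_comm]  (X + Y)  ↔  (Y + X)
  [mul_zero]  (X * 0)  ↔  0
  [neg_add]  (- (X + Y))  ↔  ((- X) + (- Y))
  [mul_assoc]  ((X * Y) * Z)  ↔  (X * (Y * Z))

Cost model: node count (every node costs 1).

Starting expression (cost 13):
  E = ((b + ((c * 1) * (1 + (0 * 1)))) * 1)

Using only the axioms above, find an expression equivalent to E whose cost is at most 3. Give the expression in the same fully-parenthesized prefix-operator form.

1. [mul_one →] (0 * 1)  →  0;  E = ((b + ((c * 1) * (1 + 0))) * 1)
2. [add_zero →] (1 + 0)  →  1;  E = ((b + ((c * 1) * 1)) * 1)
3. [mul_one →] ((b + ((c * 1) * 1)) * 1)  →  (b + ((c * 1) * 1))
4. [mul_one →] (c * 1)  →  c;  E = (b + (c * 1))
5. [add_comm →] (b + (c * 1))  →  ((c * 1) + b)
6. [mul_one →] (c * 1)  →  c;  cost 3 ≤ 3, done

(c + b)   [cost 3]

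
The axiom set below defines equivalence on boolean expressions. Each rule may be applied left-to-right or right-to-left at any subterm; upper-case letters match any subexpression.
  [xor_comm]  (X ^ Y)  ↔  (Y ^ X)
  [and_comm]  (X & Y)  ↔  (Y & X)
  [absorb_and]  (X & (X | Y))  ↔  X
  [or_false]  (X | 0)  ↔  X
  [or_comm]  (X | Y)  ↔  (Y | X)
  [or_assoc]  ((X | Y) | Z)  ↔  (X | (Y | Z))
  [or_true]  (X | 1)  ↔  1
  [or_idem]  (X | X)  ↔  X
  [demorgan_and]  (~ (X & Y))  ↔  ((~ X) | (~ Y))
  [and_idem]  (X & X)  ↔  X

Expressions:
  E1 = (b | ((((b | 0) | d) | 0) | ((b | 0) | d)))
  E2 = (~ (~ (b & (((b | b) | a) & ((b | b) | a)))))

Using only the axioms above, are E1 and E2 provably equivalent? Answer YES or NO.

The axioms are sound identities: if E1 ↔* E2 then E1 and E2 evaluate identically under any assignment.
Under a=0, b=0, d=1: E1 evaluates to 1, E2 to 0. Distinct ⇒ no rewrite sequence connects them.

NO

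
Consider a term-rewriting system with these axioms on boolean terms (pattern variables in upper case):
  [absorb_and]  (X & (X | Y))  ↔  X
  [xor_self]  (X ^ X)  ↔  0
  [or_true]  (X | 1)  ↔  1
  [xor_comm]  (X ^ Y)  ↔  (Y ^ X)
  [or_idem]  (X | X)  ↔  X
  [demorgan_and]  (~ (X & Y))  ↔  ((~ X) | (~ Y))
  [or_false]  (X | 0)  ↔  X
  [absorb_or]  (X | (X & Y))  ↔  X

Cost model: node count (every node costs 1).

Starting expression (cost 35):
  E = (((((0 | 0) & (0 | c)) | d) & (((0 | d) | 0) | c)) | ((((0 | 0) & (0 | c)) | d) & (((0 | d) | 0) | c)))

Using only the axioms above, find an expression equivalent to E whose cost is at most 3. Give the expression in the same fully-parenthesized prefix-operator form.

(0 | d)   [cost 3]

1. [or_idem →] (((((0 | 0) & (0 | c)) | d) & (((0 | d) | 0) | c)) | ((((0 | 0) & (0 | c)) | d) & (((0 | d) | 0) | c)))  →  ((((0 | 0) & (0 | c)) | d) & (((0 | d) | 0) | c))
2. [or_false →] (0 | 0)  →  0;  E = (((0 & (0 | c)) | d) & (((0 | d) | 0) | c))
3. [or_false →] ((0 | d) | 0)  →  (0 | d);  E = (((0 & (0 | c)) | d) & ((0 | d) | c))
4. [absorb_and →] (0 & (0 | c))  →  0;  E = ((0 | d) & ((0 | d) | c))
5. [absorb_and →] ((0 | d) & ((0 | d) | c))  →  (0 | d);  cost 3 ≤ 3, done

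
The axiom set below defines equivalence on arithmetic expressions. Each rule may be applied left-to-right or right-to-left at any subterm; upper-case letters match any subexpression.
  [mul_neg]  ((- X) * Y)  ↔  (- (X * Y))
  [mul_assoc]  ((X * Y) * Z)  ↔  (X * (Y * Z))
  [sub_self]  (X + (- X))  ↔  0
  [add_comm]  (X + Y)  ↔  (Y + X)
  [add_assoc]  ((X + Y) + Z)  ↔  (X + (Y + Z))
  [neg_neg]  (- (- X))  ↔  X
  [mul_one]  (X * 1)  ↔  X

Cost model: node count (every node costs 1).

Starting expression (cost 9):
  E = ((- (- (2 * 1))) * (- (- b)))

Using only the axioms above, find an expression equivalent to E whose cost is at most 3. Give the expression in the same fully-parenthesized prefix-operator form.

(2 * b)   [cost 3]

1. [neg_neg →] (- (- b))  →  b;  E = ((- (- (2 * 1))) * b)
2. [mul_one →] (2 * 1)  →  2;  E = ((- (- 2)) * b)
3. [neg_neg →] (- (- 2))  →  2;  cost 3 ≤ 3, done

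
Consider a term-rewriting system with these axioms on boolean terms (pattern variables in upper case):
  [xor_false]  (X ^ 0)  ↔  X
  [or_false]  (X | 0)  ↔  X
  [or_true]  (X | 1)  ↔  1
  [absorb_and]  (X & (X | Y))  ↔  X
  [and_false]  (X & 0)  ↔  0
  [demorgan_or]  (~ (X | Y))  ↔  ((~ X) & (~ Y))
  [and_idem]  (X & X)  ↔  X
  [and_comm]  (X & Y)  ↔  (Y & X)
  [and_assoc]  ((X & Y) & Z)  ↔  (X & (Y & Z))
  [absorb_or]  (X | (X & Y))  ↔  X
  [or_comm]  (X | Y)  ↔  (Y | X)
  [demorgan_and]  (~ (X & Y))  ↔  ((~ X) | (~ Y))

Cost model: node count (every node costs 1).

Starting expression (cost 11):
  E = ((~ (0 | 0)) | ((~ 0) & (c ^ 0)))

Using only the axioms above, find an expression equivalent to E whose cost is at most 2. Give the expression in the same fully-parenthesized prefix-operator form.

1. [xor_false →] (c ^ 0)  →  c;  E = ((~ (0 | 0)) | ((~ 0) & c))
2. [or_false →] (0 | 0)  →  0;  E = ((~ 0) | ((~ 0) & c))
3. [absorb_or →] ((~ 0) | ((~ 0) & c))  →  (~ 0);  cost 2 ≤ 2, done

(~ 0)   [cost 2]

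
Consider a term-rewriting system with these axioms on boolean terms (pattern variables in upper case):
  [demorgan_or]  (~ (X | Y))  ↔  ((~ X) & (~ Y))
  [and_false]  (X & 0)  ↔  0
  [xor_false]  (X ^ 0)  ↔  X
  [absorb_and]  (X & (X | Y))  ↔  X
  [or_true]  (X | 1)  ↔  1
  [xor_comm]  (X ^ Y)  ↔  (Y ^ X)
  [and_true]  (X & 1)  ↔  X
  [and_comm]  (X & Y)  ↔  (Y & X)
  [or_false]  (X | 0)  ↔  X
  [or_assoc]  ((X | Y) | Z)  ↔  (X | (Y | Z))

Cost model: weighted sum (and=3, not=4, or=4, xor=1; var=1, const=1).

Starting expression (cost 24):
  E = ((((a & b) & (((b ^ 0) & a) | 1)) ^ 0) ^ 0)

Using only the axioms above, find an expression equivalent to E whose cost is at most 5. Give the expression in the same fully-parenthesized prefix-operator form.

step 1: xor_false (→) rewrites (b ^ 0) into b, now ((((a & b) & ((b & a) | 1)) ^ 0) ^ 0)
step 2: xor_false (→) rewrites (((a & b) & ((b & a) | 1)) ^ 0) into ((a & b) & ((b & a) | 1)), now (((a & b) & ((b & a) | 1)) ^ 0)
step 3: and_comm (→) rewrites (b & a) into (a & b), now (((a & b) & ((a & b) | 1)) ^ 0)
step 4: xor_false (→) rewrites (((a & b) & ((a & b) | 1)) ^ 0) into ((a & b) & ((a & b) | 1))
step 5: absorb_and (→) rewrites ((a & b) & ((a & b) | 1)) into (a & b), reaching cost 5 (bound 5)

(a & b)   [cost 5]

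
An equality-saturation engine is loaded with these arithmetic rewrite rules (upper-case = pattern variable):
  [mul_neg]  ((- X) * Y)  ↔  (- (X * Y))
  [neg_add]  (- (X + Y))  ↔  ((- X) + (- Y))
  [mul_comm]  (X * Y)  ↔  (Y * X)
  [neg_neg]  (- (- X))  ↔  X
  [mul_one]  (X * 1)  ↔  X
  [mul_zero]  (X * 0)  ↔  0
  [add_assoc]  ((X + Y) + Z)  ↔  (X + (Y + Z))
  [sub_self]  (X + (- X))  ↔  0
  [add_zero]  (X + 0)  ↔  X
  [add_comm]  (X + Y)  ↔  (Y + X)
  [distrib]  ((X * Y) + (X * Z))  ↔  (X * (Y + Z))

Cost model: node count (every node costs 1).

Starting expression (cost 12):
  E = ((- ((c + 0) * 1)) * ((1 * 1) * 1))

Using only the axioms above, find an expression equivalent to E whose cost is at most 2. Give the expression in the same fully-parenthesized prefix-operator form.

1. [add_zero →] (c + 0)  →  c;  E = ((- (c * 1)) * ((1 * 1) * 1))
2. [mul_one →] ((1 * 1) * 1)  →  (1 * 1);  E = ((- (c * 1)) * (1 * 1))
3. [mul_one →] (1 * 1)  →  1;  E = ((- (c * 1)) * 1)
4. [mul_one →] (c * 1)  →  c;  E = ((- c) * 1)
5. [mul_one →] ((- c) * 1)  →  (- c);  cost 2 ≤ 2, done

(- c)   [cost 2]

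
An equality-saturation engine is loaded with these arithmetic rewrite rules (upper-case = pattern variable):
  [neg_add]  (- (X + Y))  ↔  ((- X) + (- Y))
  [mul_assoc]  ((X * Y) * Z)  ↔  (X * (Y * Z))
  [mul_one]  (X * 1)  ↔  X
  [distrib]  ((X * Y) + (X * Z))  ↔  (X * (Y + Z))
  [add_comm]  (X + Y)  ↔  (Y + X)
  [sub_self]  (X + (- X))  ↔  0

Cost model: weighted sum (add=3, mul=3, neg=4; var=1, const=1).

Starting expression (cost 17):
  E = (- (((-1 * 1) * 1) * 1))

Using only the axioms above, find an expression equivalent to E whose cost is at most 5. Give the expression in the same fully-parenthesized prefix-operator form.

(- -1)   [cost 5]

step 1: mul_one (→) rewrites (-1 * 1) into -1, now (- ((-1 * 1) * 1))
step 2: mul_one (→) rewrites (-1 * 1) into -1, now (- (-1 * 1))
step 3: mul_one (→) rewrites (-1 * 1) into -1, reaching cost 5 (bound 5)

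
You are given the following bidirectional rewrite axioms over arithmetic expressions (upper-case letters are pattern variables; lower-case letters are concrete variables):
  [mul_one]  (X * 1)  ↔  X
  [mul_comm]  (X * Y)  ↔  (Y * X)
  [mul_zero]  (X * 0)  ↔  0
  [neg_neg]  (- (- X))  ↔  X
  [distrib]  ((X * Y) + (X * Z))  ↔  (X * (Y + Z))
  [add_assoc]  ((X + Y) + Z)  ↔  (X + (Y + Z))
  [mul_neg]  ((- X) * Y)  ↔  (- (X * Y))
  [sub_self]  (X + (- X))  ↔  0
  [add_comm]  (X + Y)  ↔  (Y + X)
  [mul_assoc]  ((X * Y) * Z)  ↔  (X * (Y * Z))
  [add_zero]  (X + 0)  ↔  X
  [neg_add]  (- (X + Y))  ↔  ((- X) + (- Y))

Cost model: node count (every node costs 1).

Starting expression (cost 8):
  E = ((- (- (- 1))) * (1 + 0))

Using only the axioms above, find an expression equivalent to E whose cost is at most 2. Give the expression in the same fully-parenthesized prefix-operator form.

(- 1)   [cost 2]

1. [neg_neg →] (- (- 1))  →  1;  E = ((- 1) * (1 + 0))
2. [add_zero →] (1 + 0)  →  1;  E = ((- 1) * 1)
3. [mul_one →] ((- 1) * 1)  →  (- 1);  cost 2 ≤ 2, done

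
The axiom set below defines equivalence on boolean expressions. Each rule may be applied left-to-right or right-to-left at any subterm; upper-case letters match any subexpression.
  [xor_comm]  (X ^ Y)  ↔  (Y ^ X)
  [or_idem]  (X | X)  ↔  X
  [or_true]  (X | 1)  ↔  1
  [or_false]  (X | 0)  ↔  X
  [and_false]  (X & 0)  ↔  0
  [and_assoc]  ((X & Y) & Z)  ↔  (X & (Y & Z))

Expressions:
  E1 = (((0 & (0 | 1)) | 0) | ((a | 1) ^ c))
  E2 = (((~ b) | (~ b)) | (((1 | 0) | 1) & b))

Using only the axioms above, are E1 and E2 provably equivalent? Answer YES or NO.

NO

Every axiom is a valid identity, so a rewrite proof would force E1 and E2 to agree under every assignment.
At a=0, b=0, c=1: E1 = 0 but E2 = 1; they differ, so no derivation exists.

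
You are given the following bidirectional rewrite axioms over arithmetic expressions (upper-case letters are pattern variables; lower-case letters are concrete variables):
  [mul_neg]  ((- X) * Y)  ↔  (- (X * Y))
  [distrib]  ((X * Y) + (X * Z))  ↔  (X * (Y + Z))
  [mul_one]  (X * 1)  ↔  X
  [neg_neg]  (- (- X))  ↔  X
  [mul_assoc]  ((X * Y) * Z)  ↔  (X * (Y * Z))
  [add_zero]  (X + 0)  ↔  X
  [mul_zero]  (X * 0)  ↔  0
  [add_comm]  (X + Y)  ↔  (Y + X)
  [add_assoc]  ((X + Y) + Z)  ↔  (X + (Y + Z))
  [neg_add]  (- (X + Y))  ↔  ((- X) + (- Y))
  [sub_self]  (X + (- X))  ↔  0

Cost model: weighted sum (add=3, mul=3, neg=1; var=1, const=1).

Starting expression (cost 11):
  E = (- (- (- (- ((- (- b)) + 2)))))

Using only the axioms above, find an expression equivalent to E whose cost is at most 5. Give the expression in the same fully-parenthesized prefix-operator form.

(b + 2)   [cost 5]

1. [neg_neg →] (- (- b))  →  b;  E = (- (- (- (- (b + 2)))))
2. [neg_neg →] (- (- (- (b + 2))))  →  (- (b + 2));  E = (- (- (b + 2)))
3. [neg_neg →] (- (- (b + 2)))  →  (b + 2);  cost 5 ≤ 5, done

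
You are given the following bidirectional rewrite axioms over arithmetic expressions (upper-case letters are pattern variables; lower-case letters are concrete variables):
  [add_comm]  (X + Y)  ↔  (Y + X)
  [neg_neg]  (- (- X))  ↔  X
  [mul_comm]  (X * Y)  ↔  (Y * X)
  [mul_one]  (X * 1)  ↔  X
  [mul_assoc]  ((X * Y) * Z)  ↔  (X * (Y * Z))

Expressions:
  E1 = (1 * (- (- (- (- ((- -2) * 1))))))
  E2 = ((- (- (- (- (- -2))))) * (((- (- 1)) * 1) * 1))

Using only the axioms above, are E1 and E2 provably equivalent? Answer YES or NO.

1. [neg_neg →] (- (- (- (- ((- -2) * 1)))))  →  (- (- ((- -2) * 1)));  E1 = (1 * (- (- ((- -2) * 1))))
2. [neg_neg →] (- (- ((- -2) * 1)))  →  ((- -2) * 1);  E1 = (1 * ((- -2) * 1))
3. [mul_comm →] (1 * ((- -2) * 1))  →  (((- -2) * 1) * 1)
4. [mul_one →] (((- -2) * 1) * 1)  →  ((- -2) * 1)
5. [mul_one →] ((- -2) * 1)  →  (- -2)
6. [neg_neg ←] -2  →  (- (- -2));  E1 = (- (- (- -2)))
7. [mul_one ←] (- (- (- -2)))  →  ((- (- (- -2))) * 1)
8. [mul_one ←] 1  →  (1 * 1);  E1 = ((- (- (- -2))) * (1 * 1))
9. [neg_neg ←] 1  →  (- (- 1));  E1 = ((- (- (- -2))) * ((- (- 1)) * 1))
10. [mul_one ←] ((- (- 1)) * 1)  →  (((- (- 1)) * 1) * 1);  E1 = ((- (- (- -2))) * (((- (- 1)) * 1) * 1))
11. [neg_neg ←] (- -2)  →  (- (- (- -2)));  this is E2

YES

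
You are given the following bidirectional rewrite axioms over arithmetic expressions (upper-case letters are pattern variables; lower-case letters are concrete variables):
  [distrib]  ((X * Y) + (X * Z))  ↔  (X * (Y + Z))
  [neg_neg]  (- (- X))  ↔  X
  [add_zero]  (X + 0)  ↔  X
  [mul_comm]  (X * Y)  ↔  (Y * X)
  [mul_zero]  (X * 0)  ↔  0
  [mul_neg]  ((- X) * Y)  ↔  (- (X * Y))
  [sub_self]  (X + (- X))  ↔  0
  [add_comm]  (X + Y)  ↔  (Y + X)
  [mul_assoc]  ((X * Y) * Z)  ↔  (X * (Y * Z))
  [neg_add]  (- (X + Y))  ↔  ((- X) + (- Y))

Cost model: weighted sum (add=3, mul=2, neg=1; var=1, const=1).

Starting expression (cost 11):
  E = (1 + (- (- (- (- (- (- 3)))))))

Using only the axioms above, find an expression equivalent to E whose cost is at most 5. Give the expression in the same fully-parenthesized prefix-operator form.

(1) (- (- (- (- 3))))  =[neg_neg →]=  (- (- 3))    ⊢ (1 + (- (- (- (- 3)))))
(2) (- (- (- 3)))  =[neg_neg →]=  (- 3)    ⊢ (1 + (- (- 3)))
(3) (- (- 3))  =[neg_neg →]=  3    ⊢ cost 5, within 5

(1 + 3)   [cost 5]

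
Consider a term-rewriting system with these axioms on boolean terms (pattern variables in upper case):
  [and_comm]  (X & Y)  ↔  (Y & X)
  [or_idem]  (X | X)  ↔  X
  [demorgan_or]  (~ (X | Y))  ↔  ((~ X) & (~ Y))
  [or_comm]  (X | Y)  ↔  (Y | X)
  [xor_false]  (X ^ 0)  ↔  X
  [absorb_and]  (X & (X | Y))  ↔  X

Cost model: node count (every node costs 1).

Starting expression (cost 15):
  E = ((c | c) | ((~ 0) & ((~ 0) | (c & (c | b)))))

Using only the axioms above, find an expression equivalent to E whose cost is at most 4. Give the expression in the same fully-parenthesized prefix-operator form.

(1) (c & (c | b))  =[absorb_and →]=  c    ⊢ ((c | c) | ((~ 0) & ((~ 0) | c)))
(2) (c | c)  =[or_idem →]=  c    ⊢ (c | ((~ 0) & ((~ 0) | c)))
(3) ((~ 0) & ((~ 0) | c))  =[absorb_and →]=  (~ 0)    ⊢ cost 4, within 4

(c | (~ 0))   [cost 4]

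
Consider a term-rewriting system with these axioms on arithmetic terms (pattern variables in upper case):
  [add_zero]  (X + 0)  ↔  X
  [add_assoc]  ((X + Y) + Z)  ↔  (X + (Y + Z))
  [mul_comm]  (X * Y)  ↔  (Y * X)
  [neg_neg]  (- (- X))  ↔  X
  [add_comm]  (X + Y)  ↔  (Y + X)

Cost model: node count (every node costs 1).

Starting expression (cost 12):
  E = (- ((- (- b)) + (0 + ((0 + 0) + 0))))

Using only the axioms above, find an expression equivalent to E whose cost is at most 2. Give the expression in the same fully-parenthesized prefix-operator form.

(- b)   [cost 2]

step 1: add_zero (→) rewrites ((0 + 0) + 0) into (0 + 0), now (- ((- (- b)) + (0 + (0 + 0))))
step 2: add_zero (→) rewrites (0 + 0) into 0, now (- ((- (- b)) + (0 + 0)))
step 3: add_zero (→) rewrites (0 + 0) into 0, now (- ((- (- b)) + 0))
step 4: add_zero (→) rewrites ((- (- b)) + 0) into (- (- b)), now (- (- (- b)))
step 5: neg_neg (→) rewrites (- (- b)) into b, reaching cost 2 (bound 2)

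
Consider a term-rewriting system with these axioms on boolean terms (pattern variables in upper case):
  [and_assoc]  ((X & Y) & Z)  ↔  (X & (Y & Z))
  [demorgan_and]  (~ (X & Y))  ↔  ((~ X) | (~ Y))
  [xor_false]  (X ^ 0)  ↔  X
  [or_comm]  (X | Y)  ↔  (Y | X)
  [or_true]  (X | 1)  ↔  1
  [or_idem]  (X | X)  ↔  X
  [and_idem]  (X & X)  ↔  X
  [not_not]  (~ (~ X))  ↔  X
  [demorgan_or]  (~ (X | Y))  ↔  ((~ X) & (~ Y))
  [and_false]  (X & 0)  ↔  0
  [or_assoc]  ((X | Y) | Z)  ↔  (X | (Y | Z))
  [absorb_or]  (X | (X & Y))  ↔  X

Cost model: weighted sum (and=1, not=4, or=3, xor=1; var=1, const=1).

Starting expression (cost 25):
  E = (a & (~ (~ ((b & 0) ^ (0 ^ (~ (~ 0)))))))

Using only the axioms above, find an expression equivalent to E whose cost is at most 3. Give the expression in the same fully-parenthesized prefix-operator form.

(1) (~ (~ 0))  =[not_not →]=  0    ⊢ (a & (~ (~ ((b & 0) ^ (0 ^ 0)))))
(2) (~ (~ ((b & 0) ^ (0 ^ 0))))  =[not_not →]=  ((b & 0) ^ (0 ^ 0))    ⊢ (a & ((b & 0) ^ (0 ^ 0)))
(3) (b & 0)  =[and_false →]=  0    ⊢ (a & (0 ^ (0 ^ 0)))
(4) (0 ^ 0)  =[xor_false →]=  0    ⊢ (a & (0 ^ 0))
(5) (0 ^ 0)  =[xor_false →]=  0    ⊢ cost 3, within 3

(a & 0)   [cost 3]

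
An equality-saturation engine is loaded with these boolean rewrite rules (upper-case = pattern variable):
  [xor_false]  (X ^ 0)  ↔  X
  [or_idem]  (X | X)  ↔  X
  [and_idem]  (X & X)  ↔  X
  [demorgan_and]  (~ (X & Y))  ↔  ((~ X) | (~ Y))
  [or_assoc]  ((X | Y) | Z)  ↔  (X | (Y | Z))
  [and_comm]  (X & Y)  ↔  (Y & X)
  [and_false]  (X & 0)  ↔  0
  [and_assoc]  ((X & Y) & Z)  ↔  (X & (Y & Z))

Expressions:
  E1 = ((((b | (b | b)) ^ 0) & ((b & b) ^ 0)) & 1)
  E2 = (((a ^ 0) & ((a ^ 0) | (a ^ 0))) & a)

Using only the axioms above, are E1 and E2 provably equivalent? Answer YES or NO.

All listed rules preserve value, hence provable equivalence implies equal values everywhere; look for a separating assignment.
a=0, b=1 gives E1 ↦ 1, E2 ↦ 0; values differ ⇒ not provably equivalent.

NO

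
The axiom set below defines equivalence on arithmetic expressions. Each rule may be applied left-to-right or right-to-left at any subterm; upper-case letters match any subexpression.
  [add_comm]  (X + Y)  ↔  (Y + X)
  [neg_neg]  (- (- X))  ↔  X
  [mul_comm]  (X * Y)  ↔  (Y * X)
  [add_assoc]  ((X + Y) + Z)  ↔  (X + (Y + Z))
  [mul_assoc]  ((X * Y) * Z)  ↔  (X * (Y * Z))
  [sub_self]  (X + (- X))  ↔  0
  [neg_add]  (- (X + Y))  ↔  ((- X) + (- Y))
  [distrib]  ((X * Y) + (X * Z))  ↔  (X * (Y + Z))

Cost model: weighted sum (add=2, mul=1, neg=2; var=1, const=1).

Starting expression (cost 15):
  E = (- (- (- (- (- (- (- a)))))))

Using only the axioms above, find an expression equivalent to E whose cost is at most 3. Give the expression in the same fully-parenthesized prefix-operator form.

(- a)   [cost 3]

1. [neg_neg →] (- (- (- (- (- (- a))))))  →  (- (- (- (- a))));  E = (- (- (- (- (- a)))))
2. [neg_neg →] (- (- (- a)))  →  (- a);  E = (- (- (- a)))
3. [neg_neg →] (- (- (- a)))  →  (- a);  cost 3 ≤ 3, done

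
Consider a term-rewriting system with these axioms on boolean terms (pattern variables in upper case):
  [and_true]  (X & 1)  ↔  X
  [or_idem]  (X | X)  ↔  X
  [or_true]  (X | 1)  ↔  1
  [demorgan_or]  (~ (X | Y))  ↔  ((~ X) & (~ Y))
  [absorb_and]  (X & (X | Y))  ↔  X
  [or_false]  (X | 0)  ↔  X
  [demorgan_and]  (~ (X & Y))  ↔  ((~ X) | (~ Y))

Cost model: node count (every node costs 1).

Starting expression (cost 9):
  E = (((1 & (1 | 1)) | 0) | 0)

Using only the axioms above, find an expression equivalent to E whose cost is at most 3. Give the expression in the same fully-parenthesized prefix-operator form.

step 1: or_idem (→) rewrites (1 | 1) into 1, now (((1 & 1) | 0) | 0)
step 2: and_true (→) rewrites (1 & 1) into 1, now ((1 | 0) | 0)
step 3: or_false (→) rewrites ((1 | 0) | 0) into (1 | 0), reaching cost 3 (bound 3)

(1 | 0)   [cost 3]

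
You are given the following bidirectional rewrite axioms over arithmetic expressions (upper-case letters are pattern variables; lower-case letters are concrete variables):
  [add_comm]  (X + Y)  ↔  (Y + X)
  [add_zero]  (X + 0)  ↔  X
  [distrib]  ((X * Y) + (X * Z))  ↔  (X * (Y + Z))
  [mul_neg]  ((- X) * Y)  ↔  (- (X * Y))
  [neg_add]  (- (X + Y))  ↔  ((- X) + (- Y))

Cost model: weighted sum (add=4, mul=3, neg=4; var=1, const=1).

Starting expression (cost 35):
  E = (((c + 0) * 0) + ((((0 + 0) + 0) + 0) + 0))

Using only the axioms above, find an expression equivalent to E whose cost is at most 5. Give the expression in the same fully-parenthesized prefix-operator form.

1. [add_zero →] ((((0 + 0) + 0) + 0) + 0)  →  (((0 + 0) + 0) + 0);  E = (((c + 0) * 0) + (((0 + 0) + 0) + 0))
2. [add_zero →] (((0 + 0) + 0) + 0)  →  ((0 + 0) + 0);  E = (((c + 0) * 0) + ((0 + 0) + 0))
3. [add_zero →] (c + 0)  →  c;  E = ((c * 0) + ((0 + 0) + 0))
4. [add_zero →] (0 + 0)  →  0;  E = ((c * 0) + (0 + 0))
5. [add_zero →] (0 + 0)  →  0;  E = ((c * 0) + 0)
6. [add_zero →] ((c * 0) + 0)  →  (c * 0);  cost 5 ≤ 5, done

(c * 0)   [cost 5]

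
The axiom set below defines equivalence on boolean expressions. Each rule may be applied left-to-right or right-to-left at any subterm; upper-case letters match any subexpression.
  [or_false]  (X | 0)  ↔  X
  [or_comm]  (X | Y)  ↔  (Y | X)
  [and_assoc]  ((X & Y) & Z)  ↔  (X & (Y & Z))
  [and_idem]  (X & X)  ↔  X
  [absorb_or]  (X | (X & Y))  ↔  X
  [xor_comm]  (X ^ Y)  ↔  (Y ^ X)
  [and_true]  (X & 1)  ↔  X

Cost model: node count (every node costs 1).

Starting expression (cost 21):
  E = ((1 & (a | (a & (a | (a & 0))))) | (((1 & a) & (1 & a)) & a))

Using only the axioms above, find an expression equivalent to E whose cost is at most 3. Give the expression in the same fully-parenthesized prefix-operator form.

step 1: absorb_or (→) rewrites (a | (a & 0)) into a, now ((1 & (a | (a & a))) | (((1 & a) & (1 & a)) & a))
step 2: absorb_or (→) rewrites (a | (a & a)) into a, now ((1 & a) | (((1 & a) & (1 & a)) & a))
step 3: and_idem (→) rewrites ((1 & a) & (1 & a)) into (1 & a), now ((1 & a) | ((1 & a) & a))
step 4: absorb_or (→) rewrites ((1 & a) | ((1 & a) & a)) into (1 & a), reaching cost 3 (bound 3)

(1 & a)   [cost 3]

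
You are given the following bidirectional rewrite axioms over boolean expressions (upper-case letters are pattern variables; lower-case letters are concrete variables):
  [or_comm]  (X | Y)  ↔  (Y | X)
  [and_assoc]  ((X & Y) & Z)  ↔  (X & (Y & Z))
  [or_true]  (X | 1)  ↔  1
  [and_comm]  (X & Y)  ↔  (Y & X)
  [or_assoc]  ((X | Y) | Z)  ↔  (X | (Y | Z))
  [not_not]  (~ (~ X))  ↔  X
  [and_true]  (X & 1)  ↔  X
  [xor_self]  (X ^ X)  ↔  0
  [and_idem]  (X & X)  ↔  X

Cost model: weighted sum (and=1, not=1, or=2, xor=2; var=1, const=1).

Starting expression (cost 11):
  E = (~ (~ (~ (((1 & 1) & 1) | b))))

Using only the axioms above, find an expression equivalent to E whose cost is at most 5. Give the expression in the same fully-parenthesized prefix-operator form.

(~ (1 | b))   [cost 5]

(1) (1 & 1)  =[and_idem →]=  1    ⊢ (~ (~ (~ ((1 & 1) | b))))
(2) (1 & 1)  =[and_true →]=  1    ⊢ (~ (~ (~ (1 | b))))
(3) (~ (~ (1 | b)))  =[not_not →]=  (1 | b)    ⊢ cost 5, within 5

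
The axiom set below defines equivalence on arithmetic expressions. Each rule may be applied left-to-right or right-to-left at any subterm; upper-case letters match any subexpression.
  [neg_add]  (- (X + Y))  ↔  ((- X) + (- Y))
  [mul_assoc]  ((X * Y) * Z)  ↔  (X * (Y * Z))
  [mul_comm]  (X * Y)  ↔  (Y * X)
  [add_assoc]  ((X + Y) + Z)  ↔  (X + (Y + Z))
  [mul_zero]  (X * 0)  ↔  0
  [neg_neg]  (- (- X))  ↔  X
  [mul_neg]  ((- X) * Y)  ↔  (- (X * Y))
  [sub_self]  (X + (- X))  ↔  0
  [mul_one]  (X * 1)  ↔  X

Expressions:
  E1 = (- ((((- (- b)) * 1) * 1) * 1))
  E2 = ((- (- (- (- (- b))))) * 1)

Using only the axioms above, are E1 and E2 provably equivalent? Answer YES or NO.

step 1: mul_one (→) rewrites (((- (- b)) * 1) * 1) into ((- (- b)) * 1), now (- (((- (- b)) * 1) * 1))
step 2: mul_one (→) rewrites ((- (- b)) * 1) into (- (- b)), now (- ((- (- b)) * 1))
step 3: neg_neg (→) rewrites (- (- b)) into b, now (- (b * 1))
step 4: mul_one (→) rewrites (b * 1) into b, now (- b)
step 5: neg_neg (←) rewrites (- b) into (- (- (- b)))
step 6: neg_neg (←) rewrites (- b) into (- (- (- b))), now (- (- (- (- (- b)))))
step 7: mul_one (←) rewrites (- (- (- (- (- b))))) into ((- (- (- (- (- b))))) * 1), which is E2

YES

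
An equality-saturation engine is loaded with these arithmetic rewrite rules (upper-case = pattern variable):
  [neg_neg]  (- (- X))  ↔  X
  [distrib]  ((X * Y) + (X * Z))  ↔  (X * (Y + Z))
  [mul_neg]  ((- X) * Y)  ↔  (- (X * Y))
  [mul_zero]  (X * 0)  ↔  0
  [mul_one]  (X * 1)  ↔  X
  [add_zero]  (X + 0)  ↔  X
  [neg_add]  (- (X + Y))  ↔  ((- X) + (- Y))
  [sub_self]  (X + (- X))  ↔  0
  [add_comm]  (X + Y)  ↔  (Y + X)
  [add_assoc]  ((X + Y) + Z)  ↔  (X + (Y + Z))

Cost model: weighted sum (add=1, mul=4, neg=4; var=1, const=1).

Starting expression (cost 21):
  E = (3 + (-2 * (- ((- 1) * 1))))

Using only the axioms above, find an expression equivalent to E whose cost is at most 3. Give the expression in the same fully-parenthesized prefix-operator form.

(3 + -2)   [cost 3]

1. [mul_one →] ((- 1) * 1)  →  (- 1);  E = (3 + (-2 * (- (- 1))))
2. [neg_neg →] (- (- 1))  →  1;  E = (3 + (-2 * 1))
3. [mul_one →] (-2 * 1)  →  -2;  cost 3 ≤ 3, done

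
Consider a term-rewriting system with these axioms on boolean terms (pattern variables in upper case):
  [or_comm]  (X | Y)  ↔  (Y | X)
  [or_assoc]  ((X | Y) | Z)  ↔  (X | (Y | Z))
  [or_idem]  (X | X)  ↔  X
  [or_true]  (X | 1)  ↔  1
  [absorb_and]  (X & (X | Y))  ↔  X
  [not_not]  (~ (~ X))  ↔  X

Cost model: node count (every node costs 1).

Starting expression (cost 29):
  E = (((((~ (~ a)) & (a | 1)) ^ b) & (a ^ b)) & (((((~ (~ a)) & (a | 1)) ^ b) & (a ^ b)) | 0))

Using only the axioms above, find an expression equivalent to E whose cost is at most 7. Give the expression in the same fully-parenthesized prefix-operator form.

1. [absorb_and →] (((((~ (~ a)) & (a | 1)) ^ b) & (a ^ b)) & (((((~ (~ a)) & (a | 1)) ^ b) & (a ^ b)) | 0))  →  ((((~ (~ a)) & (a | 1)) ^ b) & (a ^ b))
2. [not_not →] (~ (~ a))  →  a;  E = (((a & (a | 1)) ^ b) & (a ^ b))
3. [absorb_and →] (a & (a | 1))  →  a;  cost 7 ≤ 7, done

((a ^ b) & (a ^ b))   [cost 7]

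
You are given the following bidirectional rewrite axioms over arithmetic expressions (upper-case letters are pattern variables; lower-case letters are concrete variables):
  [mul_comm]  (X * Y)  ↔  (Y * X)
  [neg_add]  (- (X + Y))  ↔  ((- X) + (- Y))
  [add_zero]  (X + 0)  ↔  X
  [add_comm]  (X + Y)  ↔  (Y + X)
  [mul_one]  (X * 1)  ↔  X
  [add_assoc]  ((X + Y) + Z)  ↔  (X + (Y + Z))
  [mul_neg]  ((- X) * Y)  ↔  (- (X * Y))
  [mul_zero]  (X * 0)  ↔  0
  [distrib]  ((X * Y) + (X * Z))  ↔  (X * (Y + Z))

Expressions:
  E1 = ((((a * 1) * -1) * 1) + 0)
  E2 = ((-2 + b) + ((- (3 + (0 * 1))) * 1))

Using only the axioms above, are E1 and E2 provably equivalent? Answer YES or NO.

NO

The axioms are sound identities: if E1 ↔* E2 then E1 and E2 evaluate identically under any assignment.
Under a=0, b=0: E1 evaluates to 0, E2 to -5. Distinct ⇒ no rewrite sequence connects them.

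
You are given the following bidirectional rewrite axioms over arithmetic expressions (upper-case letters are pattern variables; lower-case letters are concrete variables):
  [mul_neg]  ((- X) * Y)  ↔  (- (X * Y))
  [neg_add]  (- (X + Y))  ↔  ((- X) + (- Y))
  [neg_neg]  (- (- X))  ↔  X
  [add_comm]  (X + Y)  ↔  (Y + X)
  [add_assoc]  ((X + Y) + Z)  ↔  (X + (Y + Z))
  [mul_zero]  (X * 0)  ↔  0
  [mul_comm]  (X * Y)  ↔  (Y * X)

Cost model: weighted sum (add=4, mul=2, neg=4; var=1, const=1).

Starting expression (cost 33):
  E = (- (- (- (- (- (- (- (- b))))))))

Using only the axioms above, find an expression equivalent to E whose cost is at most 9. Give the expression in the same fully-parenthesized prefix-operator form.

(- (- b))   [cost 9]

step 1: neg_neg (→) rewrites (- (- (- (- (- (- (- (- b)))))))) into (- (- (- (- (- (- b))))))
step 2: neg_neg (→) rewrites (- (- (- (- b)))) into (- (- b)), now (- (- (- (- b))))
step 3: neg_neg (→) rewrites (- (- (- (- b)))) into (- (- b)), reaching cost 9 (bound 9)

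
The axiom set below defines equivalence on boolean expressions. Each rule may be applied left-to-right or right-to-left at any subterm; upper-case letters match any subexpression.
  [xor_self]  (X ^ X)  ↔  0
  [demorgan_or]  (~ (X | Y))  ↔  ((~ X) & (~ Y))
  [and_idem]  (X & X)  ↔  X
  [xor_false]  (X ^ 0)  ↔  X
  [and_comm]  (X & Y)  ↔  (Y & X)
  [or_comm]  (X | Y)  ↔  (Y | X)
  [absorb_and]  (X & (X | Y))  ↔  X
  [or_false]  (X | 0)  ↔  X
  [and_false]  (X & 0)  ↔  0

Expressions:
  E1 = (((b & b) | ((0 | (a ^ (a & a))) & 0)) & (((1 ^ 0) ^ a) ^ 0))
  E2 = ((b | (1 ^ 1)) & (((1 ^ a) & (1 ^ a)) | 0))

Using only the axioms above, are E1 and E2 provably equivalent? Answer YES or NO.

(1) (a & a)  =[and_idem →]=  a    ⊢ (((b & b) | ((0 | (a ^ a)) & 0)) & (((1 ^ 0) ^ a) ^ 0))
(2) (((1 ^ 0) ^ a) ^ 0)  =[xor_false →]=  ((1 ^ 0) ^ a)    ⊢ (((b & b) | ((0 | (a ^ a)) & 0)) & ((1 ^ 0) ^ a))
(3) (b & b)  =[and_idem →]=  b    ⊢ ((b | ((0 | (a ^ a)) & 0)) & ((1 ^ 0) ^ a))
(4) (a ^ a)  =[xor_self →]=  0    ⊢ ((b | ((0 | 0) & 0)) & ((1 ^ 0) ^ a))
(5) (0 | 0)  =[or_false →]=  0    ⊢ ((b | (0 & 0)) & ((1 ^ 0) ^ a))
(6) (1 ^ 0)  =[xor_false →]=  1    ⊢ ((b | (0 & 0)) & (1 ^ a))
(7) (0 & 0)  =[and_idem →]=  0    ⊢ ((b | 0) & (1 ^ a))
(8) (1 ^ a)  =[or_false ←]=  ((1 ^ a) | 0)    ⊢ ((b | 0) & ((1 ^ a) | 0))
(9) (1 ^ a)  =[and_idem ←]=  ((1 ^ a) & (1 ^ a))    ⊢ ((b | 0) & (((1 ^ a) & (1 ^ a)) | 0))
(10) 0  =[xor_self ←]=  (1 ^ 1)    ⊢ E2

YES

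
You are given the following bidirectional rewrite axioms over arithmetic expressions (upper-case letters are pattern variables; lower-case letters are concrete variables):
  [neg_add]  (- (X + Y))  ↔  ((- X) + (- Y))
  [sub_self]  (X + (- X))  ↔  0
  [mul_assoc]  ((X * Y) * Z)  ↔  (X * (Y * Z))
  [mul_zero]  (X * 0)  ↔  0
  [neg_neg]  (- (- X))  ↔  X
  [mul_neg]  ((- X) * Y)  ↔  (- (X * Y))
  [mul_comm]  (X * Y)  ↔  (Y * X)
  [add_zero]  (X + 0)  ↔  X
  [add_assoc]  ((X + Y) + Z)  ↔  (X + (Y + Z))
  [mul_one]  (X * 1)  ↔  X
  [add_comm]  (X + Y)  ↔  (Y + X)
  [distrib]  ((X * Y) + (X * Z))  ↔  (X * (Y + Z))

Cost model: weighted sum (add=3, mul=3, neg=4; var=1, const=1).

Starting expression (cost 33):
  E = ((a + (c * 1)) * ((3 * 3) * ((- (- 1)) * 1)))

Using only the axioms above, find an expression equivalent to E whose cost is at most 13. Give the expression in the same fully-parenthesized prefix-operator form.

1. [mul_one →] ((- (- 1)) * 1)  →  (- (- 1));  E = ((a + (c * 1)) * ((3 * 3) * (- (- 1))))
2. [mul_one →] (c * 1)  →  c;  E = ((a + c) * ((3 * 3) * (- (- 1))))
3. [neg_neg →] (- (- 1))  →  1;  E = ((a + c) * ((3 * 3) * 1))
4. [mul_one →] ((3 * 3) * 1)  →  (3 * 3);  cost 13 ≤ 13, done

((a + c) * (3 * 3))   [cost 13]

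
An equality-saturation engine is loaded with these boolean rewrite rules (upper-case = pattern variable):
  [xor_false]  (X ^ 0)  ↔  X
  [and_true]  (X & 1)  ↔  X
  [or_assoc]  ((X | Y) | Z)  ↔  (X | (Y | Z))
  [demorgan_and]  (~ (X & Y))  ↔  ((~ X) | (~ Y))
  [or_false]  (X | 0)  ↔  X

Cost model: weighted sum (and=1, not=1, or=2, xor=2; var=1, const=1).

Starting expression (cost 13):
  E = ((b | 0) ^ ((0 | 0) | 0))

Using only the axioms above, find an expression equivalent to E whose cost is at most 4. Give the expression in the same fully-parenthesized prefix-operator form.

(b ^ 0)   [cost 4]

1. [or_false →] (b | 0)  →  b;  E = (b ^ ((0 | 0) | 0))
2. [or_false →] (0 | 0)  →  0;  E = (b ^ (0 | 0))
3. [or_false →] (0 | 0)  →  0;  cost 4 ≤ 4, done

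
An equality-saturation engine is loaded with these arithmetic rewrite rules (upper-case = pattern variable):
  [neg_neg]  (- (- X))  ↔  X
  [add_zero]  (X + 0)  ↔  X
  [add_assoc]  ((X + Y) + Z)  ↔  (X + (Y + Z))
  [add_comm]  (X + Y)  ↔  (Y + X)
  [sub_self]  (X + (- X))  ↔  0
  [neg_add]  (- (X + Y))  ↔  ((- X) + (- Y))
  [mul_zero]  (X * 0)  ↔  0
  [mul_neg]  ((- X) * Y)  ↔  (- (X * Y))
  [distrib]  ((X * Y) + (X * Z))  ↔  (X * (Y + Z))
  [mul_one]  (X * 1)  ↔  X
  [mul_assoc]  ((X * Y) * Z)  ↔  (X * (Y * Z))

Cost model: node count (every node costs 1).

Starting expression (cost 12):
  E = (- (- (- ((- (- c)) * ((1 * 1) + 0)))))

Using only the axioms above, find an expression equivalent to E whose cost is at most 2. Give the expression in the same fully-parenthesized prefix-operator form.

(- c)   [cost 2]

1. [neg_neg →] (- (- (- ((- (- c)) * ((1 * 1) + 0)))))  →  (- ((- (- c)) * ((1 * 1) + 0)))
2. [mul_one →] (1 * 1)  →  1;  E = (- ((- (- c)) * (1 + 0)))
3. [add_zero →] (1 + 0)  →  1;  E = (- ((- (- c)) * 1))
4. [neg_neg →] (- (- c))  →  c;  E = (- (c * 1))
5. [mul_one →] (c * 1)  →  c;  cost 2 ≤ 2, done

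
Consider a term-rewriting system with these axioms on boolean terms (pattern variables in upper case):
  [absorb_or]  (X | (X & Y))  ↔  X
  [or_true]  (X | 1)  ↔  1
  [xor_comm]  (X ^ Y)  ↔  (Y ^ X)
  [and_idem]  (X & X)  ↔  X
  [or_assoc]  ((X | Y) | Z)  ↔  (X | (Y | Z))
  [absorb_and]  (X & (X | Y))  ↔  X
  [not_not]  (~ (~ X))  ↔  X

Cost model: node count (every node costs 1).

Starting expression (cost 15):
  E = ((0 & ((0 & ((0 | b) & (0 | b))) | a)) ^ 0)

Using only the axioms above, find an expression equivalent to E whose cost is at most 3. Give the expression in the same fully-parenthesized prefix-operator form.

(1) ((0 | b) & (0 | b))  =[and_idem →]=  (0 | b)    ⊢ ((0 & ((0 & (0 | b)) | a)) ^ 0)
(2) (0 & (0 | b))  =[absorb_and →]=  0    ⊢ ((0 & (0 | a)) ^ 0)
(3) (0 & (0 | a))  =[absorb_and →]=  0    ⊢ cost 3, within 3

(0 ^ 0)   [cost 3]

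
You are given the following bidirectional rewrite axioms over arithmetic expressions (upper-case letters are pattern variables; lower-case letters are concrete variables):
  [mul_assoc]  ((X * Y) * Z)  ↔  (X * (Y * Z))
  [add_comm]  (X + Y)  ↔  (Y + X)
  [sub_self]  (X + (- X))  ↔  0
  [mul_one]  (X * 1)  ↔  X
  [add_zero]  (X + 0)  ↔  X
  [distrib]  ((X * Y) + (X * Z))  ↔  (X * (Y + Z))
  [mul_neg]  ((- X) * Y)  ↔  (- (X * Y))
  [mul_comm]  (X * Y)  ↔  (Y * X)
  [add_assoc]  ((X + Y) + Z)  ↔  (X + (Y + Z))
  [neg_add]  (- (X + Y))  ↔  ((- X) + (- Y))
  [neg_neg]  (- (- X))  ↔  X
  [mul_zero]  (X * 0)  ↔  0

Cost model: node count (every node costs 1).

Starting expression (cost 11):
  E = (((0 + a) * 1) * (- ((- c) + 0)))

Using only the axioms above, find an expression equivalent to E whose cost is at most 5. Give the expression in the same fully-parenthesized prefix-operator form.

((0 + a) * c)   [cost 5]

1. [add_zero →] ((- c) + 0)  →  (- c);  E = (((0 + a) * 1) * (- (- c)))
2. [mul_one →] ((0 + a) * 1)  →  (0 + a);  E = ((0 + a) * (- (- c)))
3. [neg_neg →] (- (- c))  →  c;  cost 5 ≤ 5, done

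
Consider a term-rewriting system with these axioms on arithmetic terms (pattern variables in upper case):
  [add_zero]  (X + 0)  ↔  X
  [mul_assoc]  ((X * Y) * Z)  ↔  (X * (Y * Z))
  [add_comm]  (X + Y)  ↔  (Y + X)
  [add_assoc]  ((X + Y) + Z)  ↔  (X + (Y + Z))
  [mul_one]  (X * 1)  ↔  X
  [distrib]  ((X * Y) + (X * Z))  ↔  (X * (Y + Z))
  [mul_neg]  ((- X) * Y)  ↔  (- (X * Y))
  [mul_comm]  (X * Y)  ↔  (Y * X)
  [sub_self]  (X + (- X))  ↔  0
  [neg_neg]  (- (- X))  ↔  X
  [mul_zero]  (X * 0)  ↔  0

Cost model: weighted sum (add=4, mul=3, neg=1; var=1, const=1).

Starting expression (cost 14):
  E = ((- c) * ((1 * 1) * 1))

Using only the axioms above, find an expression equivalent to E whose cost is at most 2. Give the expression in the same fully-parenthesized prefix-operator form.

(1) (1 * 1)  =[mul_one →]=  1    ⊢ ((- c) * (1 * 1))
(2) (1 * 1)  =[mul_one →]=  1    ⊢ ((- c) * 1)
(3) ((- c) * 1)  =[mul_neg →]=  (- (c * 1))
(4) (c * 1)  =[mul_one →]=  c    ⊢ cost 2, within 2

(- c)   [cost 2]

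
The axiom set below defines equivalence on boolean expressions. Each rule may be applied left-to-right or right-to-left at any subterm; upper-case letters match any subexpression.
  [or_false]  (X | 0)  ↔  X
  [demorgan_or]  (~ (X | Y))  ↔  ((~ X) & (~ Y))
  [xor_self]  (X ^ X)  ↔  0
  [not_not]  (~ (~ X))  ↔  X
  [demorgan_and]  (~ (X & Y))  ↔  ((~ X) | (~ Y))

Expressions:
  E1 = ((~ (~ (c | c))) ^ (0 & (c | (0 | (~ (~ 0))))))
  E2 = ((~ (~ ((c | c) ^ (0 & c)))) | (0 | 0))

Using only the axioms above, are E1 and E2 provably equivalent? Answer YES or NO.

step 1: not_not (→) rewrites (~ (~ 0)) into 0, now ((~ (~ (c | c))) ^ (0 & (c | (0 | 0))))
step 2: or_false (→) rewrites (0 | 0) into 0, now ((~ (~ (c | c))) ^ (0 & (c | 0)))
step 3: not_not (→) rewrites (~ (~ (c | c))) into (c | c), now ((c | c) ^ (0 & (c | 0)))
step 4: or_false (→) rewrites (c | 0) into c, now ((c | c) ^ (0 & c))
step 5: not_not (←) rewrites ((c | c) ^ (0 & c)) into (~ (~ ((c | c) ^ (0 & c))))
step 6: or_false (←) rewrites (~ (~ ((c | c) ^ (0 & c)))) into ((~ (~ ((c | c) ^ (0 & c)))) | 0)
step 7: or_false (←) rewrites 0 into (0 | 0), which is E2

YES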